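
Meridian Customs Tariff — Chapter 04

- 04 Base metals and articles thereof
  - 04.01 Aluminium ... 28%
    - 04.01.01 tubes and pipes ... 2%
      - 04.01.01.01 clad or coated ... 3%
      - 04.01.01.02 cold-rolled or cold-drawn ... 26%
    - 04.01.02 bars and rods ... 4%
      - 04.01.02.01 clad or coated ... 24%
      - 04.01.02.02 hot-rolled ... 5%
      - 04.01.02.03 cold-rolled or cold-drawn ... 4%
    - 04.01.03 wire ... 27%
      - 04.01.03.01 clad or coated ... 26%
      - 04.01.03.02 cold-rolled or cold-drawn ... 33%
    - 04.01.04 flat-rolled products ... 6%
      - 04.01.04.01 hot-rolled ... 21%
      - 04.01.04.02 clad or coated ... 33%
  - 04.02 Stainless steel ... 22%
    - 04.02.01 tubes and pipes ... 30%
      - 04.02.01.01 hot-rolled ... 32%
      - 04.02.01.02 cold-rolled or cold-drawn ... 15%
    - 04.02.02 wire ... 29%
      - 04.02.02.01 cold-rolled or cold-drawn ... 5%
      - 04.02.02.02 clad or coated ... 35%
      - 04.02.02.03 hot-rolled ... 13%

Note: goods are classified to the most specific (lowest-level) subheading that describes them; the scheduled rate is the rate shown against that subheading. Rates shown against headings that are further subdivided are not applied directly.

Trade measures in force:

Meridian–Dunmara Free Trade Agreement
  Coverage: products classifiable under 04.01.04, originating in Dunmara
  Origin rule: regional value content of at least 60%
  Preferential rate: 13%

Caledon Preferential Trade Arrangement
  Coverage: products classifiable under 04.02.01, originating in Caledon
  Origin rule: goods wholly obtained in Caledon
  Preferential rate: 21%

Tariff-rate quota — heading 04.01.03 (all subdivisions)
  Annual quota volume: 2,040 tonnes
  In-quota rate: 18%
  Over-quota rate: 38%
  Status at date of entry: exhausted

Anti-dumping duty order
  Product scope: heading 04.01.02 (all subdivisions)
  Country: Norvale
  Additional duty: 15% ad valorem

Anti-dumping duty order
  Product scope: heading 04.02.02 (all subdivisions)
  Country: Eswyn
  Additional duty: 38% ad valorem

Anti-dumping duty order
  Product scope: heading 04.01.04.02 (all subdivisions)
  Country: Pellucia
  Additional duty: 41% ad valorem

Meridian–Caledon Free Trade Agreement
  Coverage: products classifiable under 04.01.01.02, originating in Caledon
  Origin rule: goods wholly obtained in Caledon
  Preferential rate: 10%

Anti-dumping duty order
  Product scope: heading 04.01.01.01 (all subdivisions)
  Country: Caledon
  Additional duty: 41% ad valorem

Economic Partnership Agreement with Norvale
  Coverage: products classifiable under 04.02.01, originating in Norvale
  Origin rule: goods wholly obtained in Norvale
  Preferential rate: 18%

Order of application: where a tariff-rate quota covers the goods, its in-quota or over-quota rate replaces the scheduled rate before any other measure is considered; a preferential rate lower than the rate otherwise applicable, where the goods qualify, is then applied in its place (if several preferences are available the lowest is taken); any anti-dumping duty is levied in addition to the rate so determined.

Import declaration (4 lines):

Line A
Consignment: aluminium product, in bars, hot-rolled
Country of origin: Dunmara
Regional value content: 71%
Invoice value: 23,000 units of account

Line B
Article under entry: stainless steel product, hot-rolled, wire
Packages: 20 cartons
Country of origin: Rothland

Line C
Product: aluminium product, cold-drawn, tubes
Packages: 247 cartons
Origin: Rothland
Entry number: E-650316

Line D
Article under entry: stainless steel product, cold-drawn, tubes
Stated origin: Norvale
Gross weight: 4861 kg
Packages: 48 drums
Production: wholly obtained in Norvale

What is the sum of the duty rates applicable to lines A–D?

59%

Line A: aluminium → 04.01; in bars → 04.01.02; hot-rolled → 04.01.02.02. Scheduled 5%. Dunmara agreement on 04.01.04: 04.01.02.02 not covered. → 5%.
Line B: stainless steel → 04.02; wire → 04.02.02; hot-rolled → 04.02.02.03. Scheduled 13%. No special measure applies. → 13%.
Line C: aluminium → 04.01; tubes → 04.01.01; cold-drawn → 04.01.01.02. Scheduled 26%. No special measure applies. → 26%.
Line D: stainless steel → 04.02; tubes → 04.02.01; cold-drawn → 04.02.01.02. Scheduled 15%. Norvale agreement on 04.02.01: wholly obtained → 18% available; preference 18% not lower than 15% → no reduction. → 15%.
Sum: 5% + 13% + 26% + 15% = 59%.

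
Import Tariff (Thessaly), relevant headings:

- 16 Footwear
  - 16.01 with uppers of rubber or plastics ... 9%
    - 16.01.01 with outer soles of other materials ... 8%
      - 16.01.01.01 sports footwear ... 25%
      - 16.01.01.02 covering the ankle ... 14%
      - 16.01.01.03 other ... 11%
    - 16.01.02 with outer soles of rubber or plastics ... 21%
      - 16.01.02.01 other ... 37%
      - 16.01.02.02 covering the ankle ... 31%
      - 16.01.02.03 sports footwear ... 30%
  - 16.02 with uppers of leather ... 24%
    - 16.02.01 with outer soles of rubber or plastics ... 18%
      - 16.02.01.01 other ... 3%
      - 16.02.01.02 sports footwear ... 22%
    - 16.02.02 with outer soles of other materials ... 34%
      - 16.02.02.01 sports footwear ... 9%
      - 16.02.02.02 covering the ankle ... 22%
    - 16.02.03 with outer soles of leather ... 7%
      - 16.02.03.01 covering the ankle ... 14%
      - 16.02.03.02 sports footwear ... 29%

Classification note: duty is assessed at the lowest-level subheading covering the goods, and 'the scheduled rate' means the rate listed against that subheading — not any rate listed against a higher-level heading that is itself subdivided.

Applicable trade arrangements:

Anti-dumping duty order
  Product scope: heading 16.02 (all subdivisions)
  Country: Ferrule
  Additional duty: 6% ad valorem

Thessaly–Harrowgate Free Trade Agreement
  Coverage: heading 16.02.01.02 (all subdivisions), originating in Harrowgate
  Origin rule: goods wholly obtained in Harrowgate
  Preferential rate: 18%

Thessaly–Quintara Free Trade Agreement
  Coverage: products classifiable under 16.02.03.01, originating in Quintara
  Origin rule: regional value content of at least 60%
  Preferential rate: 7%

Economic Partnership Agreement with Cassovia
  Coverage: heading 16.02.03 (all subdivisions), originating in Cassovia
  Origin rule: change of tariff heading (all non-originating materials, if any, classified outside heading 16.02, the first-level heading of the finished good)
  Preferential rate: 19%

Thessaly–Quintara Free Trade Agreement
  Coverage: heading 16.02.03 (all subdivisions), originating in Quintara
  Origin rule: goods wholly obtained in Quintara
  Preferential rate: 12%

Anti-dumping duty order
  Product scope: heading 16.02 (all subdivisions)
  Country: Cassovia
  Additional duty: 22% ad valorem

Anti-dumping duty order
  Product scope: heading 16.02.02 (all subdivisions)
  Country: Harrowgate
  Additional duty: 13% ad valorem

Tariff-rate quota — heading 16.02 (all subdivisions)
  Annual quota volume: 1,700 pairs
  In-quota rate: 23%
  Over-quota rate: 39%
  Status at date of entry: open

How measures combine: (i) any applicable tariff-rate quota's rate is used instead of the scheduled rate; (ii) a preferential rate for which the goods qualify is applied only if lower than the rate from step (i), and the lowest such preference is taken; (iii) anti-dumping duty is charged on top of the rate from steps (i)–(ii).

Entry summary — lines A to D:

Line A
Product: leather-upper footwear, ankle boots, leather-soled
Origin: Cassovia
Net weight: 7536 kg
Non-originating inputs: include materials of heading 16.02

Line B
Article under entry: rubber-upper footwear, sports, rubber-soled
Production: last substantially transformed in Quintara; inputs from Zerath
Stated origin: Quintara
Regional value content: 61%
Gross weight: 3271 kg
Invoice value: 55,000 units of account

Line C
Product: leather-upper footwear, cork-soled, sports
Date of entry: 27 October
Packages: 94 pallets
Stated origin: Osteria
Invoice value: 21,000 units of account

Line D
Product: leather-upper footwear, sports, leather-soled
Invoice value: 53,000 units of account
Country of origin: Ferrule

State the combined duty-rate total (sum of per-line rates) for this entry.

127%

Line A: leather-upper → 16.02; leather-soled → 16.02.03; ankle boots → 16.02.03.01. Scheduled 14%. quota on 16.02 open → in-quota 23%; Cassovia agreement on 16.02.03: CTH not met; anti-dumping (Cassovia, 16.02): +22%; total 23% + 22% = 45%. → 45%.
Line B: rubber-upper → 16.01; rubber-soled → 16.01.02; sports → 16.01.02.03. Scheduled 30%. Quintara agreement on 16.02.03.01: 16.01.02.03 not covered; Quintara agreement on 16.02.03: 16.01.02.03 not covered. → 30%.
Line C: leather-upper → 16.02; cork-soled → 16.02.02; sports → 16.02.02.01. Scheduled 9%. quota on 16.02 open → in-quota 23%. → 23%.
Line D: leather-upper → 16.02; leather-soled → 16.02.03; sports → 16.02.03.02. Scheduled 29%. quota on 16.02 open → in-quota 23%; anti-dumping (Ferrule, 16.02): +6%; total 23% + 6% = 29%. → 29%.
Sum: 45% + 30% + 23% + 29% = 127%.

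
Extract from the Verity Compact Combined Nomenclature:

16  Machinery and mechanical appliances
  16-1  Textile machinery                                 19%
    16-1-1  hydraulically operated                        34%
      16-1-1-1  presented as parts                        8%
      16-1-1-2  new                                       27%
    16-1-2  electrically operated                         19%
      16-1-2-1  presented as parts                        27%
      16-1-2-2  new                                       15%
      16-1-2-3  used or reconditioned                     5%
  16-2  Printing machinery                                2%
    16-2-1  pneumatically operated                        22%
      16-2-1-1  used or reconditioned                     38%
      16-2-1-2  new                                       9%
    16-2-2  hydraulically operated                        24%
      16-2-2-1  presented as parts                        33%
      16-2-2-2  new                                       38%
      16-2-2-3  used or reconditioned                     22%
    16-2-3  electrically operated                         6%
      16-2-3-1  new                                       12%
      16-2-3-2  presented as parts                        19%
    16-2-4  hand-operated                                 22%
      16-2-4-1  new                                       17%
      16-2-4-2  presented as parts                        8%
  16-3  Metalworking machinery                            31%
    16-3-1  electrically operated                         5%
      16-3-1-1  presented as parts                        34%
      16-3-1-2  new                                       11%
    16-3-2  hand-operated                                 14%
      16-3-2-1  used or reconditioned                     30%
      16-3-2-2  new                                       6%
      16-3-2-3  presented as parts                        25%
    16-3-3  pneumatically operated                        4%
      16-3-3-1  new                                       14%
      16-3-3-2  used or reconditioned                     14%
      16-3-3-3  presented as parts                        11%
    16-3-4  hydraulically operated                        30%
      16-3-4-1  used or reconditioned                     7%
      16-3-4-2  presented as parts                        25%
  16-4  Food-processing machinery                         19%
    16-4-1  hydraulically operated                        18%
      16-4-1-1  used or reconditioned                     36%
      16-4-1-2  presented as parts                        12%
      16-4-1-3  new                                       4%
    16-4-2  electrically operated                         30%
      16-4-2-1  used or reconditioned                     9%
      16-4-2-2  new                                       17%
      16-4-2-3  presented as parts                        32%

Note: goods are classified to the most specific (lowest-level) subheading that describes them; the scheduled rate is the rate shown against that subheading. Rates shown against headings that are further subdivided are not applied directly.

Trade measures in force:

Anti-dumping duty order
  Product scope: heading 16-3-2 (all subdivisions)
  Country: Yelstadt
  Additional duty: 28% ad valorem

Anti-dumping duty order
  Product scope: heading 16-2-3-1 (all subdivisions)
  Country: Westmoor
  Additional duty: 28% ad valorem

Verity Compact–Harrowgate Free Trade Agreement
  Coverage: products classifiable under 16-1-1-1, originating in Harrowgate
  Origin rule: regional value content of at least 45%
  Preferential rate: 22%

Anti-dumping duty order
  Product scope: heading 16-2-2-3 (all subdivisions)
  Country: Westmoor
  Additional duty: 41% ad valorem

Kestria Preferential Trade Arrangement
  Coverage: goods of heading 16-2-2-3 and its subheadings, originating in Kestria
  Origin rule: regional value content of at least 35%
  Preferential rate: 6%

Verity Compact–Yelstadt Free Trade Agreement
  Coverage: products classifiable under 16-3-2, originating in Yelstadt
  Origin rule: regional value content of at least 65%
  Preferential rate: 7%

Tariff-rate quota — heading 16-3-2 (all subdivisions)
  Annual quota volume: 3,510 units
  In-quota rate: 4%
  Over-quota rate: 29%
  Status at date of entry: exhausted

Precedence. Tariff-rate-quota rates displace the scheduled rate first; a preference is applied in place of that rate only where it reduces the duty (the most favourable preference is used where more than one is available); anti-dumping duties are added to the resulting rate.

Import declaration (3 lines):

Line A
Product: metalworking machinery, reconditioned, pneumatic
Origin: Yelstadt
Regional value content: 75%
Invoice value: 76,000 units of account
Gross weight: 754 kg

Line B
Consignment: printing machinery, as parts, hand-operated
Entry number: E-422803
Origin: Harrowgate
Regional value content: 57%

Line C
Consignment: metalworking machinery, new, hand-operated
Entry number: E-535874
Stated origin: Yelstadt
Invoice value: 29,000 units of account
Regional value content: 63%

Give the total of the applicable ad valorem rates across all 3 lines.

Line A: metalworking → 16-3; pneumatic → 16-3-3; reconditioned → 16-3-3-2. Scheduled 14%. Yelstadt agreement on 16-3-2: 16-3-3-2 not covered. → 14%.
Line B: printing → 16-2; hand-operated → 16-2-4; as parts → 16-2-4-2. Scheduled 8%. Harrowgate agreement on 16-1-1-1: 16-2-4-2 not covered. → 8%.
Line C: metalworking → 16-3; hand-operated → 16-3-2; new → 16-3-2-2. Scheduled 6%. quota on 16-3-2 exhausted → over-quota 29%; Yelstadt agreement on 16-3-2: RVC < 65%; anti-dumping (Yelstadt, 16-3-2): +28%; total 29% + 28% = 57%. → 57%.
Sum: 14% + 8% + 57% = 79%.

79%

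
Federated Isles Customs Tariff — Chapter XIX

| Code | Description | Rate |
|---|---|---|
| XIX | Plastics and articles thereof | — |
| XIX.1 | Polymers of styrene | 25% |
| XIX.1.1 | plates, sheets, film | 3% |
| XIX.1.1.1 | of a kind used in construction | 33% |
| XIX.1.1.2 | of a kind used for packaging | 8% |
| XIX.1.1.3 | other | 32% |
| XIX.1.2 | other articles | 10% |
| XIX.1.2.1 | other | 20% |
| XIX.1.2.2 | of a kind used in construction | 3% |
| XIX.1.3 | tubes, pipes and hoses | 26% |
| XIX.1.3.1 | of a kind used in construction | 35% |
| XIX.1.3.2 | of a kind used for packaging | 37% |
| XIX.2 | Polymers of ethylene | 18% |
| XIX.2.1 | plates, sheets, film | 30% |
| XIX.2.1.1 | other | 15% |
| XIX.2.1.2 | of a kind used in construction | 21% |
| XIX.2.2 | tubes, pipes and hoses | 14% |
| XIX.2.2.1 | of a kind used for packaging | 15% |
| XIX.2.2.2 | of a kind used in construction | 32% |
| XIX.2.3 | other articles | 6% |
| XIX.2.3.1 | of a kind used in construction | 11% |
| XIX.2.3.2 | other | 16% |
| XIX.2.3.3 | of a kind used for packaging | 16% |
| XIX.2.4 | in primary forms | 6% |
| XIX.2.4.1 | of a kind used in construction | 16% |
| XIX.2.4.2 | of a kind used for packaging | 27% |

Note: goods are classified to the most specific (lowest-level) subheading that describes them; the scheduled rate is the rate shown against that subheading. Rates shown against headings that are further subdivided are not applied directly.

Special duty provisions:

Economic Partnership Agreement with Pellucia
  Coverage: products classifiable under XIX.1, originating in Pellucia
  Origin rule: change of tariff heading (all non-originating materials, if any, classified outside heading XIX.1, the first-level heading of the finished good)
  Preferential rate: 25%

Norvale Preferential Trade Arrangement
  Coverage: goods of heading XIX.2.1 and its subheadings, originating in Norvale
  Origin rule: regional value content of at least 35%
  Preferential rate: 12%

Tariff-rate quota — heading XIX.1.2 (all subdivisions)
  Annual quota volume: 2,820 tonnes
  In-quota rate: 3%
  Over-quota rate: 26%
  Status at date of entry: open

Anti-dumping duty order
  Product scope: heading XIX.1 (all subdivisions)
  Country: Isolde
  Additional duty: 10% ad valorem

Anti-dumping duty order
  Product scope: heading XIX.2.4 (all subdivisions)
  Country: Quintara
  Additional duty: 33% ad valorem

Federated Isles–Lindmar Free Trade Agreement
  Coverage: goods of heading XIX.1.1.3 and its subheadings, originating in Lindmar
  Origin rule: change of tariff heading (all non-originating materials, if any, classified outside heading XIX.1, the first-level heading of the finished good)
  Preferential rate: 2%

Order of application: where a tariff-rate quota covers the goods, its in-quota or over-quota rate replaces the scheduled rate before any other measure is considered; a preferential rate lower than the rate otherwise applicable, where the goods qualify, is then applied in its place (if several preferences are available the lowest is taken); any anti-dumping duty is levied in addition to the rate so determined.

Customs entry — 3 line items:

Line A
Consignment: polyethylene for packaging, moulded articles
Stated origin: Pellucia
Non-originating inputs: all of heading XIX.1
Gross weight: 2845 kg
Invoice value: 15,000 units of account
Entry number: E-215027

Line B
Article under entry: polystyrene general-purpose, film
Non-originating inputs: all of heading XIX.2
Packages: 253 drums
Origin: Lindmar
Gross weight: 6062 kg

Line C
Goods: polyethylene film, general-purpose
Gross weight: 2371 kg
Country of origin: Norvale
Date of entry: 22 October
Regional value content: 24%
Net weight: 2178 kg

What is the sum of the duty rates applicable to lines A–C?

33%

Line A: polyethylene → XIX.2; moulded articles → XIX.2.3; for packaging → XIX.2.3.3. Scheduled 16%. Pellucia agreement on XIX.1: XIX.2.3.3 not covered. → 16%.
Line B: polystyrene → XIX.1; film → XIX.1.1; general-purpose → XIX.1.1.3. Scheduled 32%. Lindmar agreement on XIX.1.1.3: CTH met → 2% available; preferential 2%. → 2%.
Line C: polyethylene → XIX.2; film → XIX.2.1; general-purpose → XIX.2.1.1. Scheduled 15%. Norvale agreement on XIX.2.1: RVC < 35%. → 15%.
Sum: 16% + 2% + 15% = 33%.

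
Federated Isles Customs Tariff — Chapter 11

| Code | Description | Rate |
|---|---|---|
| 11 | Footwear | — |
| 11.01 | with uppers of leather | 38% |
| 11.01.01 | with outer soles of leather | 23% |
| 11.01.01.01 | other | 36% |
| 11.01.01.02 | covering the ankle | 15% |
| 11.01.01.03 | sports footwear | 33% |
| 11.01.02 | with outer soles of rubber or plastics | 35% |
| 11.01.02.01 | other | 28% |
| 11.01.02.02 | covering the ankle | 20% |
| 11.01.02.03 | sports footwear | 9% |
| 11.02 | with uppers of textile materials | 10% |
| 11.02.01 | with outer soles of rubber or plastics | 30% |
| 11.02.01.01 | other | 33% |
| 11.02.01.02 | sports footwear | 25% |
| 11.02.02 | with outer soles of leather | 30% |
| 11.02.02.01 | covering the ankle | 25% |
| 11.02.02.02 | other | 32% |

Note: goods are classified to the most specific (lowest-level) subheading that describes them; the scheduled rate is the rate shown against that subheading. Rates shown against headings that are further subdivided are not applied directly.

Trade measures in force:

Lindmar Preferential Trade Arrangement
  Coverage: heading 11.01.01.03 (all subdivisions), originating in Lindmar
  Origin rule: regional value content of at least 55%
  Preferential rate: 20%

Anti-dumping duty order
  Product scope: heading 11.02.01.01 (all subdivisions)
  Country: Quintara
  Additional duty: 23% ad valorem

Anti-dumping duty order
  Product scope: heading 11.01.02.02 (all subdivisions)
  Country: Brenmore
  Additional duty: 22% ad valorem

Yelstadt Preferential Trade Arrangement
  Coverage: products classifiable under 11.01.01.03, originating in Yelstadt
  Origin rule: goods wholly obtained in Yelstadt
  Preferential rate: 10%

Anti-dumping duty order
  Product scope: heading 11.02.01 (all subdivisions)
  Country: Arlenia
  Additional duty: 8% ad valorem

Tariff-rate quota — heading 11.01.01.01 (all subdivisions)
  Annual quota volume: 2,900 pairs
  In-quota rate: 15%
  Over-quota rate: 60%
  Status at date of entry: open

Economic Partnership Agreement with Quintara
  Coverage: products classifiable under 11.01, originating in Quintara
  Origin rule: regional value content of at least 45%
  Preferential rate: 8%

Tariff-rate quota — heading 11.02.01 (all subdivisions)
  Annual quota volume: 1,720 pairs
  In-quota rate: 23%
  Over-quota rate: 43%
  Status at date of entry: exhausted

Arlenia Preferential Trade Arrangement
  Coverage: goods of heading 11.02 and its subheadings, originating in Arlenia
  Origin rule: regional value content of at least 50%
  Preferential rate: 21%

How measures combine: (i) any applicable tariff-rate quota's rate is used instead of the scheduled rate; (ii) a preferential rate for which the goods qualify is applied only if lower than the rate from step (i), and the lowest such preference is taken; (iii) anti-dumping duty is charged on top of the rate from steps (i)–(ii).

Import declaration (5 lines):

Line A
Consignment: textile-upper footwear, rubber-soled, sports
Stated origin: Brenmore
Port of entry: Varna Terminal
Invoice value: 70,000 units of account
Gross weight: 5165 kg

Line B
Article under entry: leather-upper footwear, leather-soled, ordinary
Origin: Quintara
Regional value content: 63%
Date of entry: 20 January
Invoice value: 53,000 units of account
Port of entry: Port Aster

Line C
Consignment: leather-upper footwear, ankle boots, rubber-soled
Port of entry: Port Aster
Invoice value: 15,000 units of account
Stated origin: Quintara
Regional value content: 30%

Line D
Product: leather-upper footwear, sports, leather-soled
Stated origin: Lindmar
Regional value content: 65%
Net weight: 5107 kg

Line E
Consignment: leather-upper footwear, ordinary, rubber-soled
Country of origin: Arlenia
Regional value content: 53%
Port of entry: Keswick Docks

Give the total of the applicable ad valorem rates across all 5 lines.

Line A: textile-upper → 11.02; rubber-soled → 11.02.01; sports → 11.02.01.02. Scheduled 25%. quota on 11.02.01 exhausted → over-quota 43%. → 43%.
Line B: leather-upper → 11.01; leather-soled → 11.01.01; ordinary → 11.01.01.01. Scheduled 36%. quota on 11.01.01.01 open → in-quota 15%; Quintara agreement on 11.01: RVC ≥ 45% → 8% available; preferential 8%. → 8%.
Line C: leather-upper → 11.01; rubber-soled → 11.01.02; ankle boots → 11.01.02.02. Scheduled 20%. Quintara agreement on 11.01: RVC < 45%. → 20%.
Line D: leather-upper → 11.01; leather-soled → 11.01.01; sports → 11.01.01.03. Scheduled 33%. Lindmar agreement on 11.01.01.03: RVC ≥ 55% → 20% available; preferential 20%. → 20%.
Line E: leather-upper → 11.01; rubber-soled → 11.01.02; ordinary → 11.01.02.01. Scheduled 28%. Arlenia agreement on 11.02: 11.01.02.01 not covered. → 28%.
Sum: 43% + 8% + 20% + 20% + 28% = 119%.

119%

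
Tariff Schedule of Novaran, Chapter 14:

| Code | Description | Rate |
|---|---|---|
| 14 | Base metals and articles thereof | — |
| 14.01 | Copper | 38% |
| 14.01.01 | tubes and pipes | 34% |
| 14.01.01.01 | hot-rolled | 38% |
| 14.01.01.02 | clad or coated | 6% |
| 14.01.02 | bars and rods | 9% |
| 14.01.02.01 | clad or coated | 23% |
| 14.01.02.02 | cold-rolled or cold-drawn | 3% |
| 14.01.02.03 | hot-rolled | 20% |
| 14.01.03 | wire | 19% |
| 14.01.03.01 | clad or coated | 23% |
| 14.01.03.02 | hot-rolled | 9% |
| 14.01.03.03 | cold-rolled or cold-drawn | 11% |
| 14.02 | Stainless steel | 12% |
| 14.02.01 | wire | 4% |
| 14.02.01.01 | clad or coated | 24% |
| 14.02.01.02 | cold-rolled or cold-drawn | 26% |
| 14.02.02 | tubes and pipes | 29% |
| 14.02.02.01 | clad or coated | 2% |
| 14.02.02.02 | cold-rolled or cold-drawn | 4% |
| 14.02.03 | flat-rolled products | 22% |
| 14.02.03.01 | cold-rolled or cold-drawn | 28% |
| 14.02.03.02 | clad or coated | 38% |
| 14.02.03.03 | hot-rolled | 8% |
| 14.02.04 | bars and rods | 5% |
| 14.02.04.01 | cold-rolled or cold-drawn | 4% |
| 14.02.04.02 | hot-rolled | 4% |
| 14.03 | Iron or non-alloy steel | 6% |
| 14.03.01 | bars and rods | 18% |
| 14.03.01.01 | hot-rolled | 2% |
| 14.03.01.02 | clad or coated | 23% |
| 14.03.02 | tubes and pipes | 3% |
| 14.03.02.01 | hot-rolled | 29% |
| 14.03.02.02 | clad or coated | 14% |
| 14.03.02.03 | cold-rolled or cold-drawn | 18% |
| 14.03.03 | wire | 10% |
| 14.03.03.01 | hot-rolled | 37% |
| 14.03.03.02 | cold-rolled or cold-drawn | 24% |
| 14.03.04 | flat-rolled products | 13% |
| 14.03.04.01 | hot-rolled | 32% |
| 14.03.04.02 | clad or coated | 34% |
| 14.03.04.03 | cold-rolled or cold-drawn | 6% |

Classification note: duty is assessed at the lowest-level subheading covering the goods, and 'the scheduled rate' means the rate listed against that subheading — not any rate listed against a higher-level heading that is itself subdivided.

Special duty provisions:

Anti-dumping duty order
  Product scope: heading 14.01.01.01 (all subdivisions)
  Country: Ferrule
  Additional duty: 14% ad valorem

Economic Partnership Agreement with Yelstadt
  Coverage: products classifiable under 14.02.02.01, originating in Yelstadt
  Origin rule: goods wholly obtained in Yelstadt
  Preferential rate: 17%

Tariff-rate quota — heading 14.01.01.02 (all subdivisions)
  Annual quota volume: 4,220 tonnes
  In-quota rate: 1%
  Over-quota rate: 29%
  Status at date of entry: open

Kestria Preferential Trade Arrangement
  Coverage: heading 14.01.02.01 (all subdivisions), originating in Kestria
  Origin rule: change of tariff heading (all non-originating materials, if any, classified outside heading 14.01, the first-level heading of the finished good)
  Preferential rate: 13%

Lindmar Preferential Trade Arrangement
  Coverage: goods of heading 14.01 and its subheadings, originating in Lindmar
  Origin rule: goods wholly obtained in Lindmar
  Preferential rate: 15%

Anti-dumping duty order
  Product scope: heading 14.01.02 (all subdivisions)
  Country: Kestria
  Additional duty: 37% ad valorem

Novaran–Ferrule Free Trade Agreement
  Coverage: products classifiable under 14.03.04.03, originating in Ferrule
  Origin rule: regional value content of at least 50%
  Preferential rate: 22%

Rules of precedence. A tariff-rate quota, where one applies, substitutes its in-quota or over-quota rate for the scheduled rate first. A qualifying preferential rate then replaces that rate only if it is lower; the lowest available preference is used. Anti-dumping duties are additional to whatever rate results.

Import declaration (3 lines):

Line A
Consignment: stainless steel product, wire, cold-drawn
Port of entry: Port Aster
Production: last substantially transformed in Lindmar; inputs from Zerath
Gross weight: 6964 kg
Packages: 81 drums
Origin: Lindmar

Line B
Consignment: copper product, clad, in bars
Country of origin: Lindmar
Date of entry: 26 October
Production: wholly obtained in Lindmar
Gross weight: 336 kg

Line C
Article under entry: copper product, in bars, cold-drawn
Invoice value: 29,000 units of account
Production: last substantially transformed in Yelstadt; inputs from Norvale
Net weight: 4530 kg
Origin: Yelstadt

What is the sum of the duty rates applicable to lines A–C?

44%

Line A: stainless steel → 14.02; wire → 14.02.01; cold-drawn → 14.02.01.02. Scheduled 26%. Lindmar agreement on 14.01: 14.02.01.02 not covered. → 26%.
Line B: copper → 14.01; in bars → 14.01.02; clad → 14.01.02.01. Scheduled 23%. Lindmar agreement on 14.01: wholly obtained → 15% available; preferential 15%. → 15%.
Line C: copper → 14.01; in bars → 14.01.02; cold-drawn → 14.01.02.02. Scheduled 3%. Yelstadt agreement on 14.02.02.01: 14.01.02.02 not covered. → 3%.
Sum: 26% + 15% + 3% = 44%.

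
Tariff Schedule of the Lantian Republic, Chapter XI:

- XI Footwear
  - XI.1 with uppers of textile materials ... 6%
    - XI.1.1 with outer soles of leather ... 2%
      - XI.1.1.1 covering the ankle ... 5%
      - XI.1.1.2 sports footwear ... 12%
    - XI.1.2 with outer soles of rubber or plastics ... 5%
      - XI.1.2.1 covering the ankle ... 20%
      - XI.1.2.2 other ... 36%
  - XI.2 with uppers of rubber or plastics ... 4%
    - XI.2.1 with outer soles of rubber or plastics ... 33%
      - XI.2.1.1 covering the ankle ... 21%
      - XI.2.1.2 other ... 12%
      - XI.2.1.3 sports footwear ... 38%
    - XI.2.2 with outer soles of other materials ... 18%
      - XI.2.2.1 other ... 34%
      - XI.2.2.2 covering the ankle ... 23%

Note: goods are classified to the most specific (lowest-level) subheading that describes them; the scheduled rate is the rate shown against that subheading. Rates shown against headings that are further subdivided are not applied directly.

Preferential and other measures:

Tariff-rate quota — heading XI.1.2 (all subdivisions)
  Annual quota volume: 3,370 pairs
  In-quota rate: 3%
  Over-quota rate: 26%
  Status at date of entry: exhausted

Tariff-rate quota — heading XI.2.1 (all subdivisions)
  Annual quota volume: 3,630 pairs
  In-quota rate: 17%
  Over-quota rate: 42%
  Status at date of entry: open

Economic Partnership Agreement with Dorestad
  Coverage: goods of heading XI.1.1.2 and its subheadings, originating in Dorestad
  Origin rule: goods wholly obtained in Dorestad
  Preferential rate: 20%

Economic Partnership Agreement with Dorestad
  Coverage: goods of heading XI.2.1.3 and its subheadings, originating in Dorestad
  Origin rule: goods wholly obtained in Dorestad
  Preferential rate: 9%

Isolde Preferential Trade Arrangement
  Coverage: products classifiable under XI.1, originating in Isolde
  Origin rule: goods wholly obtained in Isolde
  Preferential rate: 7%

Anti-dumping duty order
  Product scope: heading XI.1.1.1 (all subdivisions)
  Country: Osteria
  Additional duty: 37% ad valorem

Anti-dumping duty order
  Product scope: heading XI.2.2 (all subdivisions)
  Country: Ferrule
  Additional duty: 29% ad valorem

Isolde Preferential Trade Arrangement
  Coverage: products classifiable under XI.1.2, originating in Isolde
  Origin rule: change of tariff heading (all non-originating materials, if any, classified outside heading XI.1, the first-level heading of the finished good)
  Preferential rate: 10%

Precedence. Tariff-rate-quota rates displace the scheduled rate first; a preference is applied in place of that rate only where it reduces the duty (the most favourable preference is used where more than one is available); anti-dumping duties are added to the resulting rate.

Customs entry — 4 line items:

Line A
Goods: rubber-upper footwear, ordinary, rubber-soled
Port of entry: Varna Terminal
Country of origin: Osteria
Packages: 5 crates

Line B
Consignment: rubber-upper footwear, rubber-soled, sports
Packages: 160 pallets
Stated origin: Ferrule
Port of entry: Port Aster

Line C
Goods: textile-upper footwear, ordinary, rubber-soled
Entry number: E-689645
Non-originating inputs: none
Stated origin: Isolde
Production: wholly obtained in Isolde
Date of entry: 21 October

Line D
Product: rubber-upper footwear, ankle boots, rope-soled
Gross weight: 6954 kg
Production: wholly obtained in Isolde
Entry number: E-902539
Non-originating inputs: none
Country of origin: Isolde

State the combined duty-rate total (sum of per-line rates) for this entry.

Line A: rubber-upper → XI.2; rubber-soled → XI.2.1; ordinary → XI.2.1.2. Scheduled 12%. quota on XI.2.1 open → in-quota 17%. → 17%.
Line B: rubber-upper → XI.2; rubber-soled → XI.2.1; sports → XI.2.1.3. Scheduled 38%. quota on XI.2.1 open → in-quota 17%. → 17%.
Line C: textile-upper → XI.1; rubber-soled → XI.1.2; ordinary → XI.1.2.2. Scheduled 36%. quota on XI.1.2 exhausted → over-quota 26%; Isolde agreement on XI.1: wholly obtained → 7% available; Isolde agreement on XI.1.2: CTH met → 10% available; preferential 7%. → 7%.
Line D: rubber-upper → XI.2; rope-soled → XI.2.2; ankle boots → XI.2.2.2. Scheduled 23%. Isolde agreement on XI.1: XI.2.2.2 not covered; Isolde agreement on XI.1.2: XI.2.2.2 not covered. → 23%.
Sum: 17% + 17% + 7% + 23% = 64%.

64%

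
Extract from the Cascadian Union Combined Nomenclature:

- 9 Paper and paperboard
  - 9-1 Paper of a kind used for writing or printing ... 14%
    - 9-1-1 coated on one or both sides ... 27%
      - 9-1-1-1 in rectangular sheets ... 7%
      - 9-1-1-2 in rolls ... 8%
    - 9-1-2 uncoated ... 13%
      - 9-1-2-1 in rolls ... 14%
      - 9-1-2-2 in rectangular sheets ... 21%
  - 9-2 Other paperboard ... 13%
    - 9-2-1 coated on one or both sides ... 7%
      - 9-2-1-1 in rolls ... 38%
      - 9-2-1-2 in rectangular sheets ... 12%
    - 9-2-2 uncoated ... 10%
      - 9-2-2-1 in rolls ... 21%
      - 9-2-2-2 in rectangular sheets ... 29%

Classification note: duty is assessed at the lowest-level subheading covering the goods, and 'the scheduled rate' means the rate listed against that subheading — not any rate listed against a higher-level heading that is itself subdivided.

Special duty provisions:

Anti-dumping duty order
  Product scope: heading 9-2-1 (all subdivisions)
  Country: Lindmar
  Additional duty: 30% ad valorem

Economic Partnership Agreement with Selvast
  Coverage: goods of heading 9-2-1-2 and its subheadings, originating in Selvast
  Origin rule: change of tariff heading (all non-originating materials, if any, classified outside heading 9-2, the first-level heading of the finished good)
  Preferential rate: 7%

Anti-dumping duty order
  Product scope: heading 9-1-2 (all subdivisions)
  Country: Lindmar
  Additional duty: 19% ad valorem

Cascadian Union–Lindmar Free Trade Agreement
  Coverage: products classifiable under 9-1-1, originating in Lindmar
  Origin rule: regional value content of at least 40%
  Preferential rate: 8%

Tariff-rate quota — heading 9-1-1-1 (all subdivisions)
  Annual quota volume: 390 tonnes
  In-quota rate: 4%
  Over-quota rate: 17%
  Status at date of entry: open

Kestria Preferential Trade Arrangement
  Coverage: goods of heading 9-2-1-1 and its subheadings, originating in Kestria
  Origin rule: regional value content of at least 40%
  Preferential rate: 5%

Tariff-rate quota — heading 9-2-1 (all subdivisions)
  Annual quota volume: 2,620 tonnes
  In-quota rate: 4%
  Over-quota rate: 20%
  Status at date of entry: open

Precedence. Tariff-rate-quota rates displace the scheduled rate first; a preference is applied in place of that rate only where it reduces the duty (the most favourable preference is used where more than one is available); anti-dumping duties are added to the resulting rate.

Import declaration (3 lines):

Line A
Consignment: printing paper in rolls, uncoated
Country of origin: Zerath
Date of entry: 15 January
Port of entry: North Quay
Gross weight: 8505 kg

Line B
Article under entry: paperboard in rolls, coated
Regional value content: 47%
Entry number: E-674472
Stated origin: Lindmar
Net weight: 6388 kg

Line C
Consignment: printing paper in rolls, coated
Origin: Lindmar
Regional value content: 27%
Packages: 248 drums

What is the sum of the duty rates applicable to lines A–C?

56%

Line A: printing paper → 9-1; uncoated → 9-1-2; in rolls → 9-1-2-1. Scheduled 14%. No special measure applies. → 14%.
Line B: paperboard → 9-2; coated → 9-2-1; in rolls → 9-2-1-1. Scheduled 38%. quota on 9-2-1 open → in-quota 4%; Lindmar agreement on 9-1-1: 9-2-1-1 not covered; anti-dumping (Lindmar, 9-2-1): +30%; total 4% + 30% = 34%. → 34%.
Line C: printing paper → 9-1; coated → 9-1-1; in rolls → 9-1-1-2. Scheduled 8%. Lindmar agreement on 9-1-1: RVC < 40%. → 8%.
Sum: 14% + 34% + 8% = 56%.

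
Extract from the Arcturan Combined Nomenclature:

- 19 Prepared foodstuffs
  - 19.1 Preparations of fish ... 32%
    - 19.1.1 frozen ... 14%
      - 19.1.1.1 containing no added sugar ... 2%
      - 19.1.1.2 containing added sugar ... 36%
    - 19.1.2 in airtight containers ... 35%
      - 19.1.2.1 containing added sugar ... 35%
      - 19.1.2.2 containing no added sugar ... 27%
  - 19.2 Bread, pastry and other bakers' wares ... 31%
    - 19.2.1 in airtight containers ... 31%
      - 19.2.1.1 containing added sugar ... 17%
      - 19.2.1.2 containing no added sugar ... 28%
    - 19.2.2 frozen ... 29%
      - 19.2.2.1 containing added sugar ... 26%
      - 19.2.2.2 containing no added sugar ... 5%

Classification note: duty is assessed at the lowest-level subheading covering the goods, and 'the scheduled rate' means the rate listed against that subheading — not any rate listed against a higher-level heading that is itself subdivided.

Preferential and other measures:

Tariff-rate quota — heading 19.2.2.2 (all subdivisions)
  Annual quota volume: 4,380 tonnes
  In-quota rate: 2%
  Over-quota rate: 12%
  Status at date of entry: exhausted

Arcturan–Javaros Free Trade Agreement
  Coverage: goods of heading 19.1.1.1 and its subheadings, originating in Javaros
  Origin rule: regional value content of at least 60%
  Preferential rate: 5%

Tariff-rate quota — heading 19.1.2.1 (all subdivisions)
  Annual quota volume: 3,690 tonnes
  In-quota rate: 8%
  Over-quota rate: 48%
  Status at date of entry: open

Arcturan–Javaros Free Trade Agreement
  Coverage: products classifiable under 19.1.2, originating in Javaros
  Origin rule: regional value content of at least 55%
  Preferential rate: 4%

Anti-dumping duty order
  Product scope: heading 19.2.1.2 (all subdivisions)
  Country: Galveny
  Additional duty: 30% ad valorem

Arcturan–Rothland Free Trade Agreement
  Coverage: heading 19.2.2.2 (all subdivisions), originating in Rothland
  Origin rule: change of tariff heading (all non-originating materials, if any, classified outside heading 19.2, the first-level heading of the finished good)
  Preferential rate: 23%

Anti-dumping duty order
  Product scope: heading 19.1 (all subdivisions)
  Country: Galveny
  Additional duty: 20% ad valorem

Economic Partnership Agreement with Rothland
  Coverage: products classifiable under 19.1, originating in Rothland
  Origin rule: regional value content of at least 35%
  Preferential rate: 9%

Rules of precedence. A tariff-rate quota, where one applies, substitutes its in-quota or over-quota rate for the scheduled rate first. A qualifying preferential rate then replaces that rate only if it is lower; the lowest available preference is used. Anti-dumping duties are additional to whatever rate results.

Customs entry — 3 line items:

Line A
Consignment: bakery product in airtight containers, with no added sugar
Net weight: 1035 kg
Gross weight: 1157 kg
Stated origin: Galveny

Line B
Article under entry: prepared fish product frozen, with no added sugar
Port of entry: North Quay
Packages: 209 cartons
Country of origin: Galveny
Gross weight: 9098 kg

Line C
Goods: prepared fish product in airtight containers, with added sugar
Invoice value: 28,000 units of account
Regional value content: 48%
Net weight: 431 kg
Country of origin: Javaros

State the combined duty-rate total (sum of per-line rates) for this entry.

88%

Line A: bakery product → 19.2; in airtight containers → 19.2.1; with no added sugar → 19.2.1.2. Scheduled 28%. anti-dumping (Galveny, 19.2.1.2): +30%; total 28% + 30% = 58%. → 58%.
Line B: prepared fish product → 19.1; frozen → 19.1.1; with no added sugar → 19.1.1.1. Scheduled 2%. anti-dumping (Galveny, 19.1): +20%; total 2% + 20% = 22%. → 22%.
Line C: prepared fish product → 19.1; in airtight containers → 19.1.2; with added sugar → 19.1.2.1. Scheduled 35%. quota on 19.1.2.1 open → in-quota 8%; Javaros agreement on 19.1.1.1: 19.1.2.1 not covered; Javaros agreement on 19.1.2: RVC < 55%. → 8%.
Sum: 58% + 22% + 8% = 88%.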